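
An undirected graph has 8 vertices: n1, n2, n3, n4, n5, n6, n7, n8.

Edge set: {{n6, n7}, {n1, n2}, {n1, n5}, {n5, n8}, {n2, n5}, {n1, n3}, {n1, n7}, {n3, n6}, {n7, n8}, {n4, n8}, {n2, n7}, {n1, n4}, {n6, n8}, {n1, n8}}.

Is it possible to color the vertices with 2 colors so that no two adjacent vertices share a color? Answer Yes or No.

No

n1, n4, n8 form a triangle, so at least 3 colors are needed.
So 2 colors are not enough.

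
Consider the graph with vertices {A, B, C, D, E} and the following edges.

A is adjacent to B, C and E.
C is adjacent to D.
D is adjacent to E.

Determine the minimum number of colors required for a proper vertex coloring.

D and E are adjacent, so at least 2 colors are needed.
One proper 2-coloring: A=1, B=2, C=2, D=1, E=2. Every edge joins two different colors.

2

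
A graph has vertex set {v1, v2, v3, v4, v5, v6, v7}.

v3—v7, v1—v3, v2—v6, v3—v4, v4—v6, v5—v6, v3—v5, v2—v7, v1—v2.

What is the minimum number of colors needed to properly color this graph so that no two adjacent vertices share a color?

3

The cycle v1-v3-v5-v6-v2-v1 has odd length 5, so it cannot be 2-colored; at least 3 colors are needed.
3 colors suffice: v1=B, v2=R, v3=R, v4=G, v5=G, v6=B, v7=B. No two adjacent vertices share a color.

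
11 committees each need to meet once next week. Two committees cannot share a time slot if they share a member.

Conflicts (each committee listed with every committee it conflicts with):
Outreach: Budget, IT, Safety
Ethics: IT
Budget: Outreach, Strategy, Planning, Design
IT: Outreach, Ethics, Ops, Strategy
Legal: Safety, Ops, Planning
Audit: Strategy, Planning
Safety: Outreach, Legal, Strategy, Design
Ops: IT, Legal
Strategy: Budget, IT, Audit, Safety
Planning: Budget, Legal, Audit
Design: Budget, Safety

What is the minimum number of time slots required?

The cycle Planning-Budget-Outreach-Safety-Legal-Planning has odd length 5, so it cannot be 2-colored; at least 3 time slots are needed.
3 time slots suffice: time slot 1 → {Budget, IT, Audit, Safety}; time slot 2 → {Outreach, Ethics, Legal, Strategy, Design}; time slot 3 → {Ops, Planning}. Each listed conflict is separated.

3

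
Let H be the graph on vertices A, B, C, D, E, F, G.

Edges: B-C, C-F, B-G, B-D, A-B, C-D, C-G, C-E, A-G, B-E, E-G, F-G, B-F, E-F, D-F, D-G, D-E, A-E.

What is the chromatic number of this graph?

6

B, C, D, E, F, G are mutually adjacent (a clique of size 6), so at least 6 colors are needed.
6 colors suffice: A=4, B=2, C=4, D=5, E=1, F=6, G=3. Each edge has distinct colors on its endpoints.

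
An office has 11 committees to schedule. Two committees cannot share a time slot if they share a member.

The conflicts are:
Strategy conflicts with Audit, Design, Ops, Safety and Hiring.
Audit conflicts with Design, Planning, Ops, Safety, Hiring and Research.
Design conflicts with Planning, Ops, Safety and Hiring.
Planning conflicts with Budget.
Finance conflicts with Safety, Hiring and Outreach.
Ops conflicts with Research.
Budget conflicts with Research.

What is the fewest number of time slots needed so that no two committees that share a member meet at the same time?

4

Strategy, Audit, Design, Ops are mutually in conflict, so at least 4 time slots are needed.
A valid assignment using 4 time slots: Strategy=3, Audit=1, Design=2, Planning=3, Finance=1, Ops=4, Budget=1, Safety=4, Hiring=4, Outreach=2, Research=2. Every pair that conflicts lands in different time slots.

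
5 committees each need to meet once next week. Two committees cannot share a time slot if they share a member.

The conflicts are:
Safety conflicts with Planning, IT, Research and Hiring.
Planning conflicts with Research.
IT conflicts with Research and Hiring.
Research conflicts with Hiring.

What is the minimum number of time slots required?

Safety, IT, Research, Hiring are mutually in conflict, so at least 4 time slots are needed.
4 time slots suffice: Safety=2, Planning=3, IT=3, Research=1, Hiring=4. Every pair that conflicts lands in different time slots.

4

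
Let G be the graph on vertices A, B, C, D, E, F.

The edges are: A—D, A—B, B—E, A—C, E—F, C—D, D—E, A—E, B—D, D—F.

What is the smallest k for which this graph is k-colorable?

4

A, B, D, E are mutually adjacent (a clique of size 4), so at least 4 colors are needed.
4 colors suffice: color 1 → {D}; color 2 → {A, F}; color 3 → {C, E}; color 4 → {B}. Each edge has distinct colors on its endpoints.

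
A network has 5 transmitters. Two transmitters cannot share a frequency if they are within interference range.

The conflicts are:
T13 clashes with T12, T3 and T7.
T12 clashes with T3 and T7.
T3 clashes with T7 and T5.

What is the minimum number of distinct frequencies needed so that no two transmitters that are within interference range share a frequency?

T13, T12, T3, T7 are mutually in conflict, so at least 4 frequencies are needed.
4 frequencies suffice: frequency 1 → {T3}; frequency 2 → {T13, T5}; frequency 3 → {T7}; frequency 4 → {T12}. Each listed conflict is separated.

4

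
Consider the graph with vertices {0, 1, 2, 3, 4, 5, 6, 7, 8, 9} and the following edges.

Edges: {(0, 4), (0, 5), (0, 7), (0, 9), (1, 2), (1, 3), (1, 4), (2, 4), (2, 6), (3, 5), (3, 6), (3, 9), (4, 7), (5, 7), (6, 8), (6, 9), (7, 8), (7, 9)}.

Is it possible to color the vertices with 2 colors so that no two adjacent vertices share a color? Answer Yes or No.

No

0, 4, 7 are pairwise adjacent, so at least 3 colors are needed.
So 2 colors are not enough.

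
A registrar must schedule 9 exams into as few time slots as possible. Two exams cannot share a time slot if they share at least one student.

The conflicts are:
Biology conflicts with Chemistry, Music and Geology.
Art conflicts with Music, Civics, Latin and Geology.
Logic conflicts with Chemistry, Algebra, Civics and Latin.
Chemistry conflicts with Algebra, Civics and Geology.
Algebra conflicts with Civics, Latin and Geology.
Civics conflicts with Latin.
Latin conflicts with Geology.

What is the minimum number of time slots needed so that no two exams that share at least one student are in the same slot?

Logic, Algebra, Civics, Latin pairwise conflict, so at least 4 time slots are needed.
A valid assignment using 4 time slots: Biology=2, Art=2, Logic=4, Chemistry=1, Algebra=2, Music=1, Civics=3, Latin=1, Geology=3. Each listed conflict is separated.

4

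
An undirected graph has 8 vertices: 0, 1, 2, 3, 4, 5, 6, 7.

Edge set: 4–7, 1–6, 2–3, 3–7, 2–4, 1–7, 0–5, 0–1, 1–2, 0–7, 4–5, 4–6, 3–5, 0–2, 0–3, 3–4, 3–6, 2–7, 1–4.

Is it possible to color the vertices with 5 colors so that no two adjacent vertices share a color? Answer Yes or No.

Yes

The chromatic number is 4. 2, 3, 4, 7 are mutually adjacent (a clique of size 4), so at least 4 colors are needed.
4 colors suffice: color red → {1, 3}; color blue → {0, 4}; color green → {5, 6, 7}; color yellow → {2}.
Since 5 ≥ 4, a proper 5-coloring certainly exists.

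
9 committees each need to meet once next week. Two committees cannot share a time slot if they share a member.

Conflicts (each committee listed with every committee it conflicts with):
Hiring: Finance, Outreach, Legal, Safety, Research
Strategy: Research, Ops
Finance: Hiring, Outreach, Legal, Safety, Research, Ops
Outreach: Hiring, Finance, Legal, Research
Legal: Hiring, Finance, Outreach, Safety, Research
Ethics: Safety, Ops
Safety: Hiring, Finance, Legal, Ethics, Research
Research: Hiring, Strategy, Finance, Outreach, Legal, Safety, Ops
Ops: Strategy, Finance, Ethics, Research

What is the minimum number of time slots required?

5

Hiring, Finance, Outreach, Legal, Research all conflict with each other, so at least 5 time slots are needed.
5 time slots suffice: time slot 1 → {Ethics, Research}; time slot 2 → {Strategy, Finance}; time slot 3 → {Outreach, Safety, Ops}; time slot 4 → {Hiring}; time slot 5 → {Legal}. Every pair that conflicts lands in different time slots.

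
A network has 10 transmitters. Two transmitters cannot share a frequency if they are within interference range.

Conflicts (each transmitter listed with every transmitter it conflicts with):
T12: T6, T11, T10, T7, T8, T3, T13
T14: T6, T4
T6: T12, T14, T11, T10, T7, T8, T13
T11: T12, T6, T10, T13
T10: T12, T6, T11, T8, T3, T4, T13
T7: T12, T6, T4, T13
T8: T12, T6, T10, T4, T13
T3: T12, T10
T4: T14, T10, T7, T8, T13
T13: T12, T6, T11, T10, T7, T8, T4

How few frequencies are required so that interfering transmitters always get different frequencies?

5

T12, T6, T11, T10, T13 all conflict with each other, so at least 5 frequencies are needed.
5 frequencies suffice: T12=2, T14=1, T6=3, T11=5, T10=1, T7=1, T8=5, T3=3, T4=2, T13=4. No two conflicting transmitters share a frequency.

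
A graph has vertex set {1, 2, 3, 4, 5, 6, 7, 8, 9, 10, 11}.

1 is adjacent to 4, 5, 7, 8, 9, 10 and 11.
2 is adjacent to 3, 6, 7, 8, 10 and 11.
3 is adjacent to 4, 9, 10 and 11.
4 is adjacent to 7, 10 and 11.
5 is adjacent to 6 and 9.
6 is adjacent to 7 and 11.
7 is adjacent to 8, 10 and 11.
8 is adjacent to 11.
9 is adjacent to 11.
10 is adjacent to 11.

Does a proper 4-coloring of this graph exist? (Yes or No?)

1, 4, 7, 10, 11 are mutually adjacent (a clique of size 5), so at least 5 colors are needed.
So 4 colors are not enough.

No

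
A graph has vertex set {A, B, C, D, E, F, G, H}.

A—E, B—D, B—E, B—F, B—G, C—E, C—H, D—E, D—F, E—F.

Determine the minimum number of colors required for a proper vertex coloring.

B, D, E, F are pairwise adjacent (a clique of size 4), so at least 4 colors are needed.
One proper 4-coloring: A=2, B=2, C=2, D=3, E=1, F=4, G=1, H=1. No two adjacent vertices share a color.

4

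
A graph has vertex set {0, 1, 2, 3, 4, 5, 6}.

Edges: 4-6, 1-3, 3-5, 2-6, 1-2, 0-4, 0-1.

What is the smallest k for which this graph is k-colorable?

3

The cycle 1-0-4-6-2-1 has odd length 5, so it cannot be 2-colored; at least 3 colors are needed.
3 colors suffice: color red → {1, 4, 5}; color blue → {0, 2, 3}; color green → {6}. Each edge has distinct colors on its endpoints.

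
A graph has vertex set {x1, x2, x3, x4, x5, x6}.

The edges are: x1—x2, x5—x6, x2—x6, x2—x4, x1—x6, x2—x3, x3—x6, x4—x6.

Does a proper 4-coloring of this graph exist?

Yes

The chromatic number is 3. x2, x4, x6 form a triangle, so at least 3 colors are needed.
3 colors suffice: color R → {x6}; color B → {x2, x5}; color G → {x1, x3, x4}.
Since 4 ≥ 3, a proper 4-coloring certainly exists.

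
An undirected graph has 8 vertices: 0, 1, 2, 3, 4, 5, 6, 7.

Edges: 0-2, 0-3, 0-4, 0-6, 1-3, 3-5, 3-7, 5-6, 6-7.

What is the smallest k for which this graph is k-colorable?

3 and 5 are adjacent, so at least 2 colors are needed.
2 colors suffice: color red → {2, 3, 4, 6}; color blue → {0, 1, 5, 7}. Each edge has distinct colors on its endpoints.

2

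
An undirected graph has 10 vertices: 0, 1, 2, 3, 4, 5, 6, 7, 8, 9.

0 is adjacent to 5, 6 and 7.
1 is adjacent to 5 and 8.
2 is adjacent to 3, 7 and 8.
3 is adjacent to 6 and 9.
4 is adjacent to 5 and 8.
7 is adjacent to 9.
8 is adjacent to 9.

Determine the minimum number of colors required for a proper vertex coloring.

The cycle 6-0-7-9-3-6 has odd length 5, so it cannot be 2-colored; at least 3 colors are needed.
A valid assignment using 3 colors: 0=b, 1=b, 2=b, 3=a, 4=b, 5=a, 6=c, 7=a, 8=a, 9=b. No two adjacent vertices share a color.

3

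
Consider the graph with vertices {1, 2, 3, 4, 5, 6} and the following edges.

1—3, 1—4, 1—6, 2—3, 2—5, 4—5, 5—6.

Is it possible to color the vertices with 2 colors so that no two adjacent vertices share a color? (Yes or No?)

The cycle 4-5-2-3-1-4 has odd length 5, so it cannot be 2-colored; at least 3 colors are needed.
So 2 colors are not enough.

No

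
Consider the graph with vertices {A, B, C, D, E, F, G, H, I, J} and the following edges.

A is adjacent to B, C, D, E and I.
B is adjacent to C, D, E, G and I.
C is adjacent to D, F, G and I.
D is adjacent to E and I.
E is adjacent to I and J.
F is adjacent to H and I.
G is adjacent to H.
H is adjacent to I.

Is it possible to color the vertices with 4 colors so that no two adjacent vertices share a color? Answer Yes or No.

A, B, D, E, I are mutually adjacent (a clique of size 5), so at least 5 colors are needed.
So 4 colors are not enough.

No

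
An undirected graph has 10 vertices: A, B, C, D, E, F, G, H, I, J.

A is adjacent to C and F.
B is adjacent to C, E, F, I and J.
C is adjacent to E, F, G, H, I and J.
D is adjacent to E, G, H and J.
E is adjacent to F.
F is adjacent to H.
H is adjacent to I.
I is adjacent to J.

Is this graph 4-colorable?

The chromatic number is 4. B, C, E, F are mutually adjacent (a clique of size 4), so at least 4 colors are needed.
4 colors suffice: A=blue, B=blue, C=red, D=red, E=yellow, F=green, G=blue, H=blue, I=green, J=yellow.
That is already a proper 4-coloring.

Yes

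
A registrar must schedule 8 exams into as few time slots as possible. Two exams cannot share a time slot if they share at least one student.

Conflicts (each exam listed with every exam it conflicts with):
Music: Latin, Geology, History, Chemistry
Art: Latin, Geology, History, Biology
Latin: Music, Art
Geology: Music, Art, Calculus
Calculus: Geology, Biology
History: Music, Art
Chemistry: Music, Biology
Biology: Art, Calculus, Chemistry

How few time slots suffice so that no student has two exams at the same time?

The cycle Chemistry-Biology-Art-History-Music-Chemistry has odd length 5, so it cannot be 2-colored; at least 3 time slots are needed.
3 time slots suffice: time slot 1 → {Music, Art, Calculus}; time slot 2 → {Latin, Geology, History, Biology}; time slot 3 → {Chemistry}. No two conflicting exams share a time slot.

3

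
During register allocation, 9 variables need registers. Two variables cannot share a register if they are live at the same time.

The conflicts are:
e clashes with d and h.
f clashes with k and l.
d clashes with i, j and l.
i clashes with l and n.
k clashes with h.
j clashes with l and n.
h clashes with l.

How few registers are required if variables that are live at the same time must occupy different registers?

d, i, l pairwise conflict, so at least 3 registers are needed.
3 registers suffice: e=1, f=2, d=2, i=3, k=1, j=3, h=2, l=1, n=1. Every pair that conflicts lands in different registers.

3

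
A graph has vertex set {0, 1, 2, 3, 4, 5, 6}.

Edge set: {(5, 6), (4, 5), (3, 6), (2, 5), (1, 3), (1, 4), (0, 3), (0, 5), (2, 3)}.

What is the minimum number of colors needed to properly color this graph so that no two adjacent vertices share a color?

The cycle 6-5-4-1-3-6 has odd length 5, so it cannot be 2-colored; at least 3 colors are needed.
3 colors suffice: color a → {3, 5}; color b → {0, 2, 4, 6}; color c → {1}. Each edge has distinct colors on its endpoints.

3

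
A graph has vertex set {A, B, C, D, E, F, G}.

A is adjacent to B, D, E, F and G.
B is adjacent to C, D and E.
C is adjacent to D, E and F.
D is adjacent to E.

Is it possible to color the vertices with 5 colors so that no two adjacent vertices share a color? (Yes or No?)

The chromatic number is 4. A, B, D, E are pairwise adjacent (a clique of size 4), so at least 4 colors are needed.
4 colors suffice: color 1 → {A, C}; color 2 → {B, F, G}; color 3 → {E}; color 4 → {D}.
Since 5 ≥ 4, a proper 5-coloring certainly exists.

Yes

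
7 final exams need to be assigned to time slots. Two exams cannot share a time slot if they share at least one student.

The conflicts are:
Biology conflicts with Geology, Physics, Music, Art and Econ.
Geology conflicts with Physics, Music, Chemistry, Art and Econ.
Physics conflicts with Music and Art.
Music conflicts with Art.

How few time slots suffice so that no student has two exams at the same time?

Biology, Geology, Physics, Music, Art all conflict with each other, so at least 5 time slots are needed.
A valid assignment using 5 time slots: Biology=2, Geology=1, Physics=3, Music=4, Chemistry=2, Art=5, Econ=3. Every pair that conflicts lands in different time slots.

5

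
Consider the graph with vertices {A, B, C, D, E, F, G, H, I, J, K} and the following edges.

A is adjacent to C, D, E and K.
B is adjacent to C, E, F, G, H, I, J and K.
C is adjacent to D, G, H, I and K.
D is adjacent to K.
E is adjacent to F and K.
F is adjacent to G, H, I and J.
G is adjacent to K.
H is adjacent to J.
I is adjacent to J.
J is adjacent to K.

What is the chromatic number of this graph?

4

B, C, G, K form a clique, so at least 4 colors are needed.
4 colors suffice: color 1 → {A, B}; color 2 → {F, K}; color 3 → {C, E, J}; color 4 → {D, G, H, I}. Each edge has distinct colors on its endpoints.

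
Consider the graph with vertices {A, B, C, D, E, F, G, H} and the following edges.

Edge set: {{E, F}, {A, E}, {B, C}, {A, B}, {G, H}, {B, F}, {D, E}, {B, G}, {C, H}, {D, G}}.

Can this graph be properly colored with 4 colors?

The chromatic number is 3. The cycle B-G-D-E-A-B has odd length 5, so it cannot be 2-colored; at least 3 colors are needed.
A valid assignment using 3 colors: A=2, B=1, C=2, D=3, E=1, F=2, G=2, H=1.
Since 4 ≥ 3, a proper 4-coloring certainly exists.

Yes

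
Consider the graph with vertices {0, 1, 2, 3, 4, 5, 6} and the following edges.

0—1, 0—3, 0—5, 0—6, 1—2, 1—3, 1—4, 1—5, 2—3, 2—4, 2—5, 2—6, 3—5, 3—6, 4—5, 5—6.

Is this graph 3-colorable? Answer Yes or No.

1, 2, 4, 5 are pairwise adjacent (a clique of size 4), so at least 4 colors are needed.
So 3 colors are not enough.

No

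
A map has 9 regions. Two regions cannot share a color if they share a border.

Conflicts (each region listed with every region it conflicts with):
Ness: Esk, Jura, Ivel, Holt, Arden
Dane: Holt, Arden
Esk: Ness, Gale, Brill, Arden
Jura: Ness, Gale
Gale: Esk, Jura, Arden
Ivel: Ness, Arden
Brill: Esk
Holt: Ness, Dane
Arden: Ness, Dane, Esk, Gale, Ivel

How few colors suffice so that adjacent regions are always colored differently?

Ness, Esk, Arden are mutually in conflict, so at least 3 colors are needed.
3 colors suffice: color 1 → {Jura, Brill, Holt, Arden}; color 2 → {Ness, Dane, Gale}; color 3 → {Esk, Ivel}. Each listed conflict is separated.

3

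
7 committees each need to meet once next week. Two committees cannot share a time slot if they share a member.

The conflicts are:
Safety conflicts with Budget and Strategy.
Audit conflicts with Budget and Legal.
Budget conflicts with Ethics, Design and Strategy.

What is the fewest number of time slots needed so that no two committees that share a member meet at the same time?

3

Safety, Budget, Strategy are mutually in conflict, so at least 3 time slots are needed.
3 time slots suffice: time slot 1 → {Budget, Legal}; time slot 2 → {Audit, Ethics, Design, Strategy}; time slot 3 → {Safety}. Every pair that conflicts lands in different time slots.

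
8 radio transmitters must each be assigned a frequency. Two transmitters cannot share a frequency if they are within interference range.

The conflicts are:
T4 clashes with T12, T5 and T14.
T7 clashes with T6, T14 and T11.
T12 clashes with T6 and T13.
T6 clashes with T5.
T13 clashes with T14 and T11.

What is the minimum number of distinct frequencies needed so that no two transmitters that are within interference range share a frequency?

The cycle T4-T5-T6-T7-T14-T4 has odd length 5, so it cannot be 2-colored; at least 3 frequencies are needed.
3 frequencies suffice: frequency 1 → {T4, T6, T13}; frequency 2 → {T7, T12, T5}; frequency 3 → {T14, T11}. Every pair that conflicts lands in different frequencies.

3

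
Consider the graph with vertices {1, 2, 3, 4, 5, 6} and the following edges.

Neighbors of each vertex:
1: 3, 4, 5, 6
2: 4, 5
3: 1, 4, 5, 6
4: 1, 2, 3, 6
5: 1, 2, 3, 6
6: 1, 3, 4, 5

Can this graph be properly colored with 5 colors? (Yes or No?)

Yes

The chromatic number is 4. 1, 3, 4, 6 are mutually adjacent (a clique of size 4), so at least 4 colors are needed.
4 colors suffice: 1=yellow, 2=blue, 3=blue, 4=red, 5=red, 6=green.
Since 5 ≥ 4, a proper 5-coloring certainly exists.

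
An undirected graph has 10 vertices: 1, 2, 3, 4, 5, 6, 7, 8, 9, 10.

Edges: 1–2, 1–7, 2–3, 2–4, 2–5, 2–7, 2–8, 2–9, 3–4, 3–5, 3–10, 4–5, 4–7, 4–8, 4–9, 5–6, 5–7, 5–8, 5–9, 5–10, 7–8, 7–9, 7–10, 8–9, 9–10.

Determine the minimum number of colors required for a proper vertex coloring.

6

2, 4, 5, 7, 8, 9 are pairwise adjacent (a clique of size 6), so at least 6 colors are needed.
One proper 6-coloring: 1=red, 2=green, 3=blue, 4=yellow, 5=red, 6=blue, 7=blue, 8=orange, 9=purple, 10=green. Every edge joins two different colors.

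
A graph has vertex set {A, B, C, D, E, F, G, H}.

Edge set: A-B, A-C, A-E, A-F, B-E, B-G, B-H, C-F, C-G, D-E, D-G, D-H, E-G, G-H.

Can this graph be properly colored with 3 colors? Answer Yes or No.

The chromatic number is 3. A, C, F form a triangle, so at least 3 colors are needed.
A valid assignment using 3 colors: A=1, B=2, C=2, D=2, E=3, F=3, G=1, H=3.
That is already a proper 3-coloring.

Yes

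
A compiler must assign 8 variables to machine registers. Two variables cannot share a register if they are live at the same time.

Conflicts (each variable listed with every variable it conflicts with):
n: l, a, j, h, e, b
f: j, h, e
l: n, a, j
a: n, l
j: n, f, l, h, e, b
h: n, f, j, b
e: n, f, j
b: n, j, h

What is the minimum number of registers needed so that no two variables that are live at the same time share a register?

n, j, h, b pairwise conflict, so at least 4 registers are needed.
4 registers suffice: register 1 → {a, j}; register 2 → {n, f}; register 3 → {l, h, e}; register 4 → {b}. Each listed conflict is separated.

4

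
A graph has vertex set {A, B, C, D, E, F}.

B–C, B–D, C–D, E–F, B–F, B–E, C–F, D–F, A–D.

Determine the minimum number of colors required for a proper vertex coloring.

B, C, D, F are pairwise adjacent (a clique of size 4), so at least 4 colors are needed.
4 colors suffice: A=1, B=1, C=4, D=3, E=3, F=2. Every edge joins two different colors.

4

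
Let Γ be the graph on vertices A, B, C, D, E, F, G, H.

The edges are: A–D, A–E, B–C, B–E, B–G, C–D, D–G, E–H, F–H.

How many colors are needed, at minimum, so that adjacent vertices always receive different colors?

The cycle E-A-D-G-B-E has odd length 5, so it cannot be 2-colored; at least 3 colors are needed.
One proper 3-coloring: A=2, B=2, C=3, D=1, E=1, F=1, G=3, H=2. Each edge has distinct colors on its endpoints.

3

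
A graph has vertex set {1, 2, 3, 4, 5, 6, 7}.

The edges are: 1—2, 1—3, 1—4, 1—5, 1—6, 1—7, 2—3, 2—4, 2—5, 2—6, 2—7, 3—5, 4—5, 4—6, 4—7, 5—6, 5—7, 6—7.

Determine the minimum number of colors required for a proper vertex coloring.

1, 2, 4, 5, 6, 7 are pairwise adjacent (a clique of size 6), so at least 6 colors are needed.
A valid assignment using 6 colors: 1=red, 2=green, 3=yellow, 4=orange, 5=blue, 6=purple, 7=yellow. No two adjacent vertices share a color.

6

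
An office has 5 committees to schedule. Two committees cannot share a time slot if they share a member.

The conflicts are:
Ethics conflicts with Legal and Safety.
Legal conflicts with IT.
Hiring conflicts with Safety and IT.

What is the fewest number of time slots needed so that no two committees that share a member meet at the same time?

The cycle IT-Hiring-Safety-Ethics-Legal-IT has odd length 5, so it cannot be 2-colored; at least 3 time slots are needed.
3 time slots suffice: time slot 1 → {Legal, Safety}; time slot 2 → {Ethics, Hiring}; time slot 3 → {IT}. Each listed conflict is separated.

3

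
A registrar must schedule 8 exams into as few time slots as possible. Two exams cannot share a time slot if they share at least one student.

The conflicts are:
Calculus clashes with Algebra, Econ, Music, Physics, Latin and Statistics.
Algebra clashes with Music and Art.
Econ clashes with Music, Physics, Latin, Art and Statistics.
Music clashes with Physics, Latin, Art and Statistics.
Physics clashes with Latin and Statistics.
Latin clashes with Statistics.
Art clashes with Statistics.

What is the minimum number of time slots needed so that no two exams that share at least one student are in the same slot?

Calculus, Econ, Music, Physics, Latin, Statistics all conflict with each other, so at least 6 time slots are needed.
6 time slots suffice: time slot 1 → {Music}; time slot 2 → {Calculus, Art}; time slot 3 → {Algebra, Econ}; time slot 4 → {Statistics}; time slot 5 → {Latin}; time slot 6 → {Physics}. Each listed conflict is separated.

6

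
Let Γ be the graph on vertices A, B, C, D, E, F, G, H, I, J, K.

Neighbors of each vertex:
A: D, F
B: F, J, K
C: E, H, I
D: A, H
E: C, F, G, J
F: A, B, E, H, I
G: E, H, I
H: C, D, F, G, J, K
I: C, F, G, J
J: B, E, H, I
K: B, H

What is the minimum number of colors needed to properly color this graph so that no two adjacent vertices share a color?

A and D are adjacent, so at least 2 colors are needed.
One proper 2-coloring: A=1, B=1, C=2, D=2, E=1, F=2, G=2, H=1, I=1, J=2, K=2. Every edge joins two different colors.

2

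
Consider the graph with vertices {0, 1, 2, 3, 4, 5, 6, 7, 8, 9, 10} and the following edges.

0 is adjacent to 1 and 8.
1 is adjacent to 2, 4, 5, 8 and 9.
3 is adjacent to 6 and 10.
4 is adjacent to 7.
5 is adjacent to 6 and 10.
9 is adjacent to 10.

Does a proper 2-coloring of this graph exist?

0, 1, 8 are pairwise adjacent, so at least 3 colors are needed.
So 2 colors are not enough.

No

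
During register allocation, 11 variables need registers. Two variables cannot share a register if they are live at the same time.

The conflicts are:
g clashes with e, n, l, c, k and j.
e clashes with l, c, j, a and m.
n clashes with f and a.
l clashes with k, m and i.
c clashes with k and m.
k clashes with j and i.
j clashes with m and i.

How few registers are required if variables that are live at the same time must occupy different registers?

3

g, l, k pairwise conflict, so at least 3 registers are needed.
3 registers suffice: register 1 → {g, f, a, m, i}; register 2 → {e, n, k}; register 3 → {l, c, j}. Every pair that conflicts lands in different registers.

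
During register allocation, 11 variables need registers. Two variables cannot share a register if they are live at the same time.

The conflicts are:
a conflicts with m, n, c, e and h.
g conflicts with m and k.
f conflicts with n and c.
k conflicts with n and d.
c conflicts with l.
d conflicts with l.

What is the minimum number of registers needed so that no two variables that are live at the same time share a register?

3

The cycle g-k-n-a-m-g has odd length 5, so it cannot be 2-colored; at least 3 registers are needed.
A valid assignment using 3 registers: a=1, g=3, f=1, m=2, k=1, n=2, c=2, e=2, h=2, d=2, l=1. No two conflicting variables share a register.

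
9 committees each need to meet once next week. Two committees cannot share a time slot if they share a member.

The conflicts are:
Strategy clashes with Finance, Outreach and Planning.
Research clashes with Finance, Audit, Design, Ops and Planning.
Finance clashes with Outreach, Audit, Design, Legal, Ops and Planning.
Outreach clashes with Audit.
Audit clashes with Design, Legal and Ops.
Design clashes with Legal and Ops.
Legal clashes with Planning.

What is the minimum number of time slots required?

Research, Finance, Audit, Design, Ops all conflict with each other, so at least 5 time slots are needed.
A valid assignment using 5 time slots: Strategy=3, Research=4, Finance=1, Outreach=4, Audit=2, Design=3, Legal=4, Ops=5, Planning=2. Every pair that conflicts lands in different time slots.

5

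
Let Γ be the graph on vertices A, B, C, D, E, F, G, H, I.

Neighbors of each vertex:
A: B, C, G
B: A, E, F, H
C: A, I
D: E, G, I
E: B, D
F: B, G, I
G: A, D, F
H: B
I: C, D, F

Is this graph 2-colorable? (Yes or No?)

No

The cycle F-I-C-A-G-F has odd length 5, so it cannot be 2-colored; at least 3 colors are needed.
So 2 colors are not enough.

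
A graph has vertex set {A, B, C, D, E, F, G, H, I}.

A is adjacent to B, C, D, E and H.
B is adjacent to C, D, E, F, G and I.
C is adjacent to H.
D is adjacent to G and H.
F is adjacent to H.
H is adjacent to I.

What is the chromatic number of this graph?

A, C, H are pairwise adjacent, so at least 3 colors are needed.
3 colors suffice: A=blue, B=red, C=green, D=green, E=green, F=blue, G=blue, H=red, I=blue. No two adjacent vertices share a color.

3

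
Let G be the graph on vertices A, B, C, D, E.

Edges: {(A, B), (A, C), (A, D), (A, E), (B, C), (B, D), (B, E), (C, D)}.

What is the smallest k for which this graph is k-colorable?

4

A, B, C, D are pairwise adjacent (a clique of size 4), so at least 4 colors are needed.
4 colors suffice: color 1 → {B}; color 2 → {A}; color 3 → {D, E}; color 4 → {C}. Every edge joins two different colors.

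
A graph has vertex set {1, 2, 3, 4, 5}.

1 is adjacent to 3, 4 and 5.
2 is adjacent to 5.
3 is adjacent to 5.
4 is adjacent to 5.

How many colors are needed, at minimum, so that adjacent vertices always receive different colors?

3

1, 4, 5 form a triangle, so at least 3 colors are needed.
3 colors suffice: 1=b, 2=b, 3=c, 4=c, 5=a. No two adjacent vertices share a color.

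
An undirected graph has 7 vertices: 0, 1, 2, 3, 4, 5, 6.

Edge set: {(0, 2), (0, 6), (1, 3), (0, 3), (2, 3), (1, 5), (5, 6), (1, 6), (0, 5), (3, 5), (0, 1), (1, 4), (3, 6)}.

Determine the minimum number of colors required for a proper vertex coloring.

0, 1, 3, 5, 6 are pairwise adjacent (a clique of size 5), so at least 5 colors are needed.
5 colors suffice: color a → {1, 2}; color b → {3, 4}; color c → {0}; color d → {5}; color e → {6}. Every edge joins two different colors.

5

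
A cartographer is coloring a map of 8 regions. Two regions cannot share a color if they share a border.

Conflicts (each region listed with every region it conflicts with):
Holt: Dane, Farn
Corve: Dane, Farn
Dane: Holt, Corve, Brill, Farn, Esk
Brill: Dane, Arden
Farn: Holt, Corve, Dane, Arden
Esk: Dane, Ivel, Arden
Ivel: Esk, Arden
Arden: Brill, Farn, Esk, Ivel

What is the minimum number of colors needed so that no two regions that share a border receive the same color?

Esk, Ivel, Arden are mutually in conflict, so at least 3 colors are needed.
3 colors suffice: color 1 → {Dane, Arden}; color 2 → {Brill, Farn, Esk}; color 3 → {Holt, Corve, Ivel}. Every pair that conflicts lands in different colors.

3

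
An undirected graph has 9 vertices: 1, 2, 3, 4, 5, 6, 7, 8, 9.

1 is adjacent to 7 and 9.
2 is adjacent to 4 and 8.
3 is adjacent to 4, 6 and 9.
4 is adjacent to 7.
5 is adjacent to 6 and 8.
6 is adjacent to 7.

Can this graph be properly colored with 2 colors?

No

The cycle 1-7-4-3-9-1 has odd length 5, so it cannot be 2-colored; at least 3 colors are needed.
So 2 colors are not enough.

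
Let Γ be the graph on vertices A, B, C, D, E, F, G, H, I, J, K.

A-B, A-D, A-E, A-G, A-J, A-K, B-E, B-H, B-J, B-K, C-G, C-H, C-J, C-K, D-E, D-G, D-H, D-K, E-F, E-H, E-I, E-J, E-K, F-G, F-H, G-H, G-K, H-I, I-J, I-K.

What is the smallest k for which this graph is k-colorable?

4

A, D, E, K form a clique, so at least 4 colors are needed.
4 colors suffice: A=green, B=yellow, C=green, D=yellow, E=red, F=green, G=red, H=blue, I=green, J=blue, K=blue. No two adjacent vertices share a color.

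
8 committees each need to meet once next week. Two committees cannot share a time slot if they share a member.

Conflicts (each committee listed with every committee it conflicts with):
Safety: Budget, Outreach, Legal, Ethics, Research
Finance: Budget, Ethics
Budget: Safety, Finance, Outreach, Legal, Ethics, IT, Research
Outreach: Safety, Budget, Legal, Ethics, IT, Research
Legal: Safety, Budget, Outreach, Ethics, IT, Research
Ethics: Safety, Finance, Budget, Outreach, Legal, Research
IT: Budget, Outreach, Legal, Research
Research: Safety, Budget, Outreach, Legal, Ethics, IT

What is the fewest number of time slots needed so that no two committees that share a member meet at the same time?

6

Safety, Budget, Outreach, Legal, Ethics, Research pairwise conflict, so at least 6 time slots are needed.
Using 6 time slots: Safety=6, Finance=2, Budget=1, Outreach=2, Legal=5, Ethics=3, IT=3, Research=4. Every pair that conflicts lands in different time slots.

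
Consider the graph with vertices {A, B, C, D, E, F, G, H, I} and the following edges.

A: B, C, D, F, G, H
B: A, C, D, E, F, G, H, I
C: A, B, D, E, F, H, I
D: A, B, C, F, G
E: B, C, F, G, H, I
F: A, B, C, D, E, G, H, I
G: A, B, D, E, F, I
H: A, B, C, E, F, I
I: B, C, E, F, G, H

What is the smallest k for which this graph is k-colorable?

B, C, E, F, H, I are mutually adjacent (a clique of size 6), so at least 6 colors are needed.
6 colors suffice: color 1 → {F}; color 2 → {B}; color 3 → {C, G}; color 4 → {A, I}; color 5 → {D, E}; color 6 → {H}. Every edge joins two different colors.

6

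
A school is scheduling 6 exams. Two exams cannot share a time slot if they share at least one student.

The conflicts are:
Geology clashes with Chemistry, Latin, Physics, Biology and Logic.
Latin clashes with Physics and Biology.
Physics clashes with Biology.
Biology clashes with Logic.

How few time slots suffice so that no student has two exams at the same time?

4

Geology, Latin, Physics, Biology are mutually in conflict, so at least 4 time slots are needed.
4 time slots suffice: Geology=1, Chemistry=2, Latin=4, Physics=3, Biology=2, Logic=3. Every pair that conflicts lands in different time slots.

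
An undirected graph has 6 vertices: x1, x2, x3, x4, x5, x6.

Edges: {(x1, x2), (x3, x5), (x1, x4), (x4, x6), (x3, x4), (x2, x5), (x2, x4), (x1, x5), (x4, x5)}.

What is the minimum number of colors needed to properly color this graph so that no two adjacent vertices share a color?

4

x1, x2, x4, x5 form a clique, so at least 4 colors are needed.
4 colors suffice: x1=Y, x2=G, x3=G, x4=R, x5=B, x6=B. Each edge has distinct colors on its endpoints.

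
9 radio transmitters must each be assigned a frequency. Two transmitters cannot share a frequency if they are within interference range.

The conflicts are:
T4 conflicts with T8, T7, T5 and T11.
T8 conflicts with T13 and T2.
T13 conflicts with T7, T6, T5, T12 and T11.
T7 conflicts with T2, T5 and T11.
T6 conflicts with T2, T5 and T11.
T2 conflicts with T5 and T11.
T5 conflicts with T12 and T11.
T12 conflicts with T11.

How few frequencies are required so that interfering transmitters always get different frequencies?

4

T13, T7, T5, T11 are mutually in conflict, so at least 4 frequencies are needed.
A valid assignment using 4 frequencies: T4=3, T8=1, T13=3, T7=4, T6=4, T2=3, T5=2, T12=4, T11=1. Each listed conflict is separated.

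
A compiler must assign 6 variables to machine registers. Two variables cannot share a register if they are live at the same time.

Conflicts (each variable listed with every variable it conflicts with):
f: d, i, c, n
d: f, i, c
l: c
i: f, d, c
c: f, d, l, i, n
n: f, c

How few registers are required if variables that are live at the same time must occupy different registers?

f, d, i, c are mutually in conflict, so at least 4 registers are needed.
A valid assignment using 4 registers: f=2, d=3, l=2, i=4, c=1, n=3. No two conflicting variables share a register.

4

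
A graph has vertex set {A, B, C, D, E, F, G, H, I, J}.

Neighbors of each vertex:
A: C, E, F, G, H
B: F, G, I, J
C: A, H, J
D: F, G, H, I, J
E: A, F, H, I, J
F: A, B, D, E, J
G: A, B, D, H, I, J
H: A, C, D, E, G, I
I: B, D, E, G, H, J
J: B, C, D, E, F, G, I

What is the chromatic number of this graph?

4

B, G, I, J form a clique, so at least 4 colors are needed.
A valid assignment using 4 colors: A=4, B=4, C=2, D=4, E=3, F=2, G=3, H=1, I=2, J=1. No two adjacent vertices share a color.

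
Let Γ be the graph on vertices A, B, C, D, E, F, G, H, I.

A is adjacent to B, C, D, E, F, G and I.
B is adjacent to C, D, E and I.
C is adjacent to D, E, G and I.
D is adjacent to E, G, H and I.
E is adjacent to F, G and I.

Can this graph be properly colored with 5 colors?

A, B, C, D, E, I form a clique, so at least 6 colors are needed.
So 5 colors are not enough.

No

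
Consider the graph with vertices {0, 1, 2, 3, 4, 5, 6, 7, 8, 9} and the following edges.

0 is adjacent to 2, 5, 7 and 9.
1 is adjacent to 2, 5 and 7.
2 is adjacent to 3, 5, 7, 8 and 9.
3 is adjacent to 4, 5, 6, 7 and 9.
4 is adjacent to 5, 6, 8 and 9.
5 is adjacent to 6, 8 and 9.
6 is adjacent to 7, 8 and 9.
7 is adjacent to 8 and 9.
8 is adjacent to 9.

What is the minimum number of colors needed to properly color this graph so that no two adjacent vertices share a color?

5

3, 4, 5, 6, 9 are pairwise adjacent (a clique of size 5), so at least 5 colors are needed.
One proper 5-coloring: 0=d, 1=a, 2=c, 3=d, 4=e, 5=b, 6=c, 7=b, 8=d, 9=a. Every edge joins two different colors.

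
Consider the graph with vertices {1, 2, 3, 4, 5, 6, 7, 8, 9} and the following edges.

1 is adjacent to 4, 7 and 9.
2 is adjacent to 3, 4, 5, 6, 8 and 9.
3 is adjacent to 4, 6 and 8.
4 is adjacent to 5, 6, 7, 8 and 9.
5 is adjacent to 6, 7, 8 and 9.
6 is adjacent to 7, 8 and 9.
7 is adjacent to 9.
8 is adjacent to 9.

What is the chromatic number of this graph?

6

2, 4, 5, 6, 8, 9 are pairwise adjacent (a clique of size 6), so at least 6 colors are needed.
One proper 6-coloring: 1=blue, 2=purple, 3=green, 4=red, 5=orange, 6=blue, 7=yellow, 8=yellow, 9=green. No two adjacent vertices share a color.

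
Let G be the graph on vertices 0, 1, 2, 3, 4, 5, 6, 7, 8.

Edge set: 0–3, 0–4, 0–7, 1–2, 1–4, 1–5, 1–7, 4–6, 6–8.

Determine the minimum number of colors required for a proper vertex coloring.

1 and 5 are adjacent, so at least 2 colors are needed.
2 colors suffice: color a → {0, 1, 6}; color b → {2, 3, 4, 5, 7, 8}. Each edge has distinct colors on its endpoints.

2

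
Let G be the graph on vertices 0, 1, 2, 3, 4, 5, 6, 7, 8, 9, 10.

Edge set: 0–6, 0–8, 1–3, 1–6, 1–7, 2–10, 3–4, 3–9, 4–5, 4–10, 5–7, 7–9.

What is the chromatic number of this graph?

The cycle 4-5-7-9-3-4 has odd length 5, so it cannot be 2-colored; at least 3 colors are needed.
3 colors suffice: 0=b, 1=b, 2=a, 3=c, 4=a, 5=b, 6=a, 7=a, 8=a, 9=b, 10=b. No two adjacent vertices share a color.

3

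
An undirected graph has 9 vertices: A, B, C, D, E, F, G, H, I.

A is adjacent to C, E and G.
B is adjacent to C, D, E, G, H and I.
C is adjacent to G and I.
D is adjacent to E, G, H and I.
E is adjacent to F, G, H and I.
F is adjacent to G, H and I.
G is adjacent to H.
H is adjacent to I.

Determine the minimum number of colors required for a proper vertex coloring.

5

B, D, E, H, I form a clique, so at least 5 colors are needed.
5 colors suffice: color 1 → {G, I}; color 2 → {C, E}; color 3 → {A, B, F}; color 4 → {H}; color 5 → {D}. Each edge has distinct colors on its endpoints.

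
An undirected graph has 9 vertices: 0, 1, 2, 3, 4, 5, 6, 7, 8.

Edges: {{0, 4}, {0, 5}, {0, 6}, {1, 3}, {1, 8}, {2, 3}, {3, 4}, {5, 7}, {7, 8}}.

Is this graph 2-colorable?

No

The cycle 0-4-3-1-8-7-5-0 has odd length 7, so it cannot be 2-colored; at least 3 colors are needed.
So 2 colors are not enough.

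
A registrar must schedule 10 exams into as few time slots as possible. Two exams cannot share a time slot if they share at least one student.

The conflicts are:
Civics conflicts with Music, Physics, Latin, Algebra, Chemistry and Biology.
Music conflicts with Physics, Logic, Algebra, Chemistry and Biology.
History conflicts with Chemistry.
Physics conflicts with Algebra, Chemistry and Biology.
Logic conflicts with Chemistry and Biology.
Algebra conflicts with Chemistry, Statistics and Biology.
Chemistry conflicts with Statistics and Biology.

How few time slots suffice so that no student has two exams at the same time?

Civics, Music, Physics, Algebra, Chemistry, Biology all conflict with each other, so at least 6 time slots are needed.
6 time slots suffice: time slot 1 → {Latin, Chemistry}; time slot 2 → {History, Logic, Algebra}; time slot 3 → {Civics, Statistics}; time slot 4 → {Biology}; time slot 5 → {Music}; time slot 6 → {Physics}. No two conflicting exams share a time slot.

6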